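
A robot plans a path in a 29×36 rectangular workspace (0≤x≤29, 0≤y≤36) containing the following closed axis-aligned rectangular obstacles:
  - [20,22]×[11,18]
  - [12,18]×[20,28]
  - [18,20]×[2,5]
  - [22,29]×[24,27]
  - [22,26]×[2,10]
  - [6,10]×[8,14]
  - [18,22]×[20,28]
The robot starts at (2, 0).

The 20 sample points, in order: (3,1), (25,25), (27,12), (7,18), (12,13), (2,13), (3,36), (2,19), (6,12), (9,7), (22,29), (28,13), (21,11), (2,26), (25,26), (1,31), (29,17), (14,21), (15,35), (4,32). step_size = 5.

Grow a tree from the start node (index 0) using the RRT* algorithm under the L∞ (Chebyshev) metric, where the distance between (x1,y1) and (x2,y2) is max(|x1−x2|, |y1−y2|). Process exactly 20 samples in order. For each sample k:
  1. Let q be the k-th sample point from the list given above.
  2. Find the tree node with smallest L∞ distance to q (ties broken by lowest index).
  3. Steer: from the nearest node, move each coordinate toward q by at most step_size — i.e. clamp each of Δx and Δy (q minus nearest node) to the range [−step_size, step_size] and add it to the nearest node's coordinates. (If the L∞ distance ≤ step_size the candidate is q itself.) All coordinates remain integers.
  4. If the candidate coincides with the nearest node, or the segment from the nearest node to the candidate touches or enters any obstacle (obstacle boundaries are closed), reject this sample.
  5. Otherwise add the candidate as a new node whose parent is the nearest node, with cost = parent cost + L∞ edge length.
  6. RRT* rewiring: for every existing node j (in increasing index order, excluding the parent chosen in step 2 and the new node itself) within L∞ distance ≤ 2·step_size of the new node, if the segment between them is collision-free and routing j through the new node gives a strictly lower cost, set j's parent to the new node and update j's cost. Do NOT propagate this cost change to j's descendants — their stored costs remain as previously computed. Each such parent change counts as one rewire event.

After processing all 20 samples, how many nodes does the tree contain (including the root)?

1. q=(3,1) nearest=0 d=1 new=(3,1) → add node 1 parent=0 cost=1
2. q=(25,25) nearest=1 d=24 new=(8,6) → add node 2 parent=1 cost=6
3. q=(27,12) nearest=2 d=19 new=(13,11) → blocked by [6,10]×[8,14], reject
4. q=(7,18) nearest=2 d=12 new=(7,11) → blocked by [6,10]×[8,14], reject
5. q=(12,13) nearest=2 d=7 new=(12,11) → blocked by [6,10]×[8,14], reject
6. q=(2,13) nearest=2 d=7 new=(3,11) → blocked by [6,10]×[8,14], reject
7. q=(3,36) nearest=2 d=30 new=(3,11) → blocked by [6,10]×[8,14], reject
8. q=(2,19) nearest=2 d=13 new=(3,11) → blocked by [6,10]×[8,14], reject
9. q=(6,12) nearest=2 d=6 new=(6,11) → blocked by [6,10]×[8,14], reject
10. q=(9,7) nearest=2 d=1 new=(9,7) → add node 3 parent=2 cost=7
11. q=(22,29) nearest=3 d=22 new=(14,12) → blocked by [6,10]×[8,14], reject
12. q=(28,13) nearest=3 d=19 new=(14,12) → blocked by [6,10]×[8,14], reject
13. q=(21,11) nearest=3 d=12 new=(14,11) → add node 4 parent=3 cost=12
14. q=(2,26) nearest=4 d=15 new=(9,16) → add node 5 parent=4 cost=17
15. q=(25,26) nearest=4 d=15 new=(19,16) → add node 6 parent=4 cost=17
16. q=(1,31) nearest=5 d=15 new=(4,21) → add node 7 parent=5 cost=22
17. q=(29,17) nearest=6 d=10 new=(24,17) → blocked by [20,22]×[11,18], reject
18. q=(14,21) nearest=5 d=5 new=(14,21) → blocked by [12,18]×[20,28], reject
19. q=(15,35) nearest=7 d=14 new=(9,26) → add node 8 parent=7 cost=27
20. q=(4,32) nearest=8 d=6 new=(4,31) → add node 9 parent=8 cost=32

Node count: 10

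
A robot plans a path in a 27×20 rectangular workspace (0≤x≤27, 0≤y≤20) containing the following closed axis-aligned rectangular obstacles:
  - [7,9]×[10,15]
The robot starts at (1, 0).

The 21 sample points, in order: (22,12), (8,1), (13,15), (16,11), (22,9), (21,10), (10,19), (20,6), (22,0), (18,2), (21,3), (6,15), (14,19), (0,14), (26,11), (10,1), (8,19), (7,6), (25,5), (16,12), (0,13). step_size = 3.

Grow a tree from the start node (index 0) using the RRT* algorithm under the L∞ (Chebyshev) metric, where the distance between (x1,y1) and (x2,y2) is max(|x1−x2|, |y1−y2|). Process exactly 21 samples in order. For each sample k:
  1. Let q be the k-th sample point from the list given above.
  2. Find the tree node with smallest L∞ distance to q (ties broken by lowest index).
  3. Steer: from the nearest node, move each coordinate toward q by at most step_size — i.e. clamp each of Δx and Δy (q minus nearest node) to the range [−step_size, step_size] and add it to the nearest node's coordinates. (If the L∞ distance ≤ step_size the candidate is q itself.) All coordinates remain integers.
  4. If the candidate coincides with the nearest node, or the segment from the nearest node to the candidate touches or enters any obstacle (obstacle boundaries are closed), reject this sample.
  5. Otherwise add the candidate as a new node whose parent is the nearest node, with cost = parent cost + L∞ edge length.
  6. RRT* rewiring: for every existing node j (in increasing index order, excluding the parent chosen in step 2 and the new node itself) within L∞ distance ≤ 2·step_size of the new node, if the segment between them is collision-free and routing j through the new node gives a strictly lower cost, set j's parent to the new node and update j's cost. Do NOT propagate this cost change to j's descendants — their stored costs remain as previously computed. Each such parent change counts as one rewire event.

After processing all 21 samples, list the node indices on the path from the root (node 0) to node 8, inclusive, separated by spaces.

Path: 0 1 3 4 5 6 8

1. q=(22,12) nearest=0 d=21 new=(4,3) → add node 1 parent=0 cost=3
2. q=(8,1) nearest=1 d=4 new=(7,1) → add node 2 parent=1 cost=6
3. q=(13,15) nearest=1 d=12 new=(7,6) → add node 3 parent=1 cost=6
4. q=(16,11) nearest=3 d=9 new=(10,9) → add node 4 parent=3 cost=9
5. q=(22,9) nearest=4 d=12 new=(13,9) → add node 5 parent=4 cost=12
6. q=(21,10) nearest=5 d=8 new=(16,10) → add node 6 parent=5 cost=15
7. q=(10,19) nearest=6 d=9 new=(13,13) → add node 7 parent=6 cost=18
8. q=(20,6) nearest=6 d=4 new=(19,7) → add node 8 parent=6 cost=18
9. q=(22,0) nearest=8 d=7 new=(22,4) → add node 9 parent=8 cost=21
10. q=(18,2) nearest=9 d=4 new=(19,2) → add node 10 parent=9 cost=24
11. q=(21,3) nearest=9 d=1 new=(21,3) → add node 11 parent=9 cost=22
12. q=(6,15) nearest=4 d=6 new=(7,12) → blocked by [7,9]×[10,15], reject
13. q=(14,19) nearest=7 d=6 new=(14,16) → add node 12 parent=7 cost=21
14. q=(0,14) nearest=3 d=8 new=(4,9) → add node 13 parent=3 cost=9
15. q=(26,11) nearest=8 d=7 new=(22,10) → add node 14 parent=8 cost=21
16. q=(10,1) nearest=2 d=3 new=(10,1) → add node 15 parent=2 cost=9
17. q=(8,19) nearest=7 d=6 new=(10,16) → add node 16 parent=7 cost=21
18. q=(7,6) nearest=3 d=0 → coincident, reject
19. q=(25,5) nearest=9 d=3 new=(25,5) → add node 17 parent=9 cost=24
20. q=(16,12) nearest=6 d=2 new=(16,12) → add node 18 parent=6 cost=17
21. q=(0,13) nearest=13 d=4 new=(1,12) → add node 19 parent=13 cost=12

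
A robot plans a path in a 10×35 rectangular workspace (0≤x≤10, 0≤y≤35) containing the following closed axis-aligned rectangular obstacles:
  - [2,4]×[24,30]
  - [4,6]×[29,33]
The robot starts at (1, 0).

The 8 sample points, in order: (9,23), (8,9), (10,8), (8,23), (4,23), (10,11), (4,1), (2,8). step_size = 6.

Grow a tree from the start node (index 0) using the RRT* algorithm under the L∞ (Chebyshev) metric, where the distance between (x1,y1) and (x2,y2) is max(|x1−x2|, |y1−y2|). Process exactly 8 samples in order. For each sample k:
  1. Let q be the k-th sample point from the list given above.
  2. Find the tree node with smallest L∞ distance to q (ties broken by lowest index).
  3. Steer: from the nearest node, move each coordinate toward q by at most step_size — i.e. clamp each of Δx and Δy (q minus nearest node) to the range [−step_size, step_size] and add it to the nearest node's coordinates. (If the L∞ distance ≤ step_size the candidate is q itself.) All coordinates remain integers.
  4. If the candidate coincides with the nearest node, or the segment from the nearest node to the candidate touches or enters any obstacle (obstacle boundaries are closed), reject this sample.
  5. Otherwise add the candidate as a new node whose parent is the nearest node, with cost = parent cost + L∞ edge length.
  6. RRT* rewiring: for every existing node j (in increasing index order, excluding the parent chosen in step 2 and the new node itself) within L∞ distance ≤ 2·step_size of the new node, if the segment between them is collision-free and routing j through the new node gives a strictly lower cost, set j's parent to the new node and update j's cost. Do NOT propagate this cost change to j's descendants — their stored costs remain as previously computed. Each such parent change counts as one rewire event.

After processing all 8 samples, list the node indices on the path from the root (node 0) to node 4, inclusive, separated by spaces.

Path: 0 1 2 4

1. q=(9,23) nearest=0 d=23 new=(7,6) → add node 1 parent=0 cost=6
2. q=(8,9) nearest=1 d=3 new=(8,9) → add node 2 parent=1 cost=9
3. q=(10,8) nearest=2 d=2 new=(10,8) → add node 3 parent=2 cost=11
4. q=(8,23) nearest=2 d=14 new=(8,15) → add node 4 parent=2 cost=15
5. q=(4,23) nearest=4 d=8 new=(4,21) → add node 5 parent=4 cost=21
6. q=(10,11) nearest=2 d=2 new=(10,11) → add node 6 parent=2 cost=11
7. q=(4,1) nearest=0 d=3 new=(4,1) → add node 7 parent=0 cost=3; rewire 3→7 (10<11)
8. q=(2,8) nearest=1 d=5 new=(2,8) → add node 8 parent=1 cost=11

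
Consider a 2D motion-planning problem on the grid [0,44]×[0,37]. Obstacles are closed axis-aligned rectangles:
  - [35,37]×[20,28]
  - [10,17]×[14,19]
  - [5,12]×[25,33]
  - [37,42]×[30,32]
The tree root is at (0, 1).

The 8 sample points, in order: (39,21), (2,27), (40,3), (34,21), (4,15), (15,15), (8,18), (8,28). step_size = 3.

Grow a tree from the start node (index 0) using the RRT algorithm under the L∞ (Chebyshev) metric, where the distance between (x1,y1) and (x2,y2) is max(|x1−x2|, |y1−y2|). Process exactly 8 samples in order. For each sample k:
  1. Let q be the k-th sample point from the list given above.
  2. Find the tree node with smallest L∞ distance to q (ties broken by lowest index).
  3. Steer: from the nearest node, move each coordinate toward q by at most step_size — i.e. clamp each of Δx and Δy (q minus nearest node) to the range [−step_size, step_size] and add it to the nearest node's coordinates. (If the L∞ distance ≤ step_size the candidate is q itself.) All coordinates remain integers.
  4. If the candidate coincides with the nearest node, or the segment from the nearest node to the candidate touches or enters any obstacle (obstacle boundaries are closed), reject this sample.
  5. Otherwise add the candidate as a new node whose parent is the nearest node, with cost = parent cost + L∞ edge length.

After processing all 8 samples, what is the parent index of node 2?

1. q=(39,21) nearest=0 d=39 new=(3,4) → add node 1 parent=0 cost=3
2. q=(2,27) nearest=1 d=23 new=(2,7) → add node 2 parent=1 cost=6
3. q=(40,3) nearest=1 d=37 new=(6,3) → add node 3 parent=1 cost=6
4. q=(34,21) nearest=3 d=28 new=(9,6) → add node 4 parent=3 cost=9
5. q=(4,15) nearest=2 d=8 new=(4,10) → add node 5 parent=2 cost=9
6. q=(15,15) nearest=4 d=9 new=(12,9) → add node 6 parent=4 cost=12
7. q=(8,18) nearest=5 d=8 new=(7,13) → add node 7 parent=5 cost=12
8. q=(8,28) nearest=7 d=15 new=(8,16) → add node 8 parent=7 cost=15

Parent of node 2: 1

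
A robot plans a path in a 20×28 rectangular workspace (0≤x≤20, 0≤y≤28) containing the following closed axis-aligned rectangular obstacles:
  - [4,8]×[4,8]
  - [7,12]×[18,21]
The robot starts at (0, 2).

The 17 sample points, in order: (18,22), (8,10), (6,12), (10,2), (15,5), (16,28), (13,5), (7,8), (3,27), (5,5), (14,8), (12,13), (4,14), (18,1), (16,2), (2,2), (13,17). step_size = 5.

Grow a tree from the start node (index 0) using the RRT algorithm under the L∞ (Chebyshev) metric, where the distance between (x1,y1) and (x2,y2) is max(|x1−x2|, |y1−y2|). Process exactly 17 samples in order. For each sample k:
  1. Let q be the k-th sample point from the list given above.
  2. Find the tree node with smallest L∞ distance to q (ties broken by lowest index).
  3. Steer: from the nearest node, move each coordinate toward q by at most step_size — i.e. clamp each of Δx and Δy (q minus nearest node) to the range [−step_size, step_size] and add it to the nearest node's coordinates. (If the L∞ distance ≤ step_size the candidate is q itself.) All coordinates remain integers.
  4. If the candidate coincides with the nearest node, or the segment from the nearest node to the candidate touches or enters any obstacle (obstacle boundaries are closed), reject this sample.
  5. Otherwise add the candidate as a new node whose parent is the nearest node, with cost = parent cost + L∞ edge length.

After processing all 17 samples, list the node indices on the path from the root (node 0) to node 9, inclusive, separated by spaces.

1. q=(18,22) nearest=0 d=20 new=(5,7) → blocked by [4,8]×[4,8], reject
2. q=(8,10) nearest=0 d=8 new=(5,7) → blocked by [4,8]×[4,8], reject
3. q=(6,12) nearest=0 d=10 new=(5,7) → blocked by [4,8]×[4,8], reject
4. q=(10,2) nearest=0 d=10 new=(5,2) → add node 1 parent=0 cost=5
5. q=(15,5) nearest=1 d=10 new=(10,5) → add node 2 parent=1 cost=10
6. q=(16,28) nearest=2 d=23 new=(15,10) → add node 3 parent=2 cost=15
7. q=(13,5) nearest=2 d=3 new=(13,5) → add node 4 parent=2 cost=13
8. q=(7,8) nearest=2 d=3 new=(7,8) → blocked by [4,8]×[4,8], reject
9. q=(3,27) nearest=3 d=17 new=(10,15) → add node 5 parent=3 cost=20
10. q=(5,5) nearest=1 d=3 new=(5,5) → blocked by [4,8]×[4,8], reject
11. q=(14,8) nearest=3 d=2 new=(14,8) → add node 6 parent=3 cost=17
12. q=(12,13) nearest=5 d=2 new=(12,13) → add node 7 parent=5 cost=22
13. q=(4,14) nearest=5 d=6 new=(5,14) → add node 8 parent=5 cost=25
14. q=(18,1) nearest=4 d=5 new=(18,1) → add node 9 parent=4 cost=18
15. q=(16,2) nearest=9 d=2 new=(16,2) → add node 10 parent=9 cost=20
16. q=(2,2) nearest=0 d=2 new=(2,2) → add node 11 parent=0 cost=2
17. q=(13,17) nearest=5 d=3 new=(13,17) → add node 12 parent=5 cost=23

Path: 0 1 2 4 9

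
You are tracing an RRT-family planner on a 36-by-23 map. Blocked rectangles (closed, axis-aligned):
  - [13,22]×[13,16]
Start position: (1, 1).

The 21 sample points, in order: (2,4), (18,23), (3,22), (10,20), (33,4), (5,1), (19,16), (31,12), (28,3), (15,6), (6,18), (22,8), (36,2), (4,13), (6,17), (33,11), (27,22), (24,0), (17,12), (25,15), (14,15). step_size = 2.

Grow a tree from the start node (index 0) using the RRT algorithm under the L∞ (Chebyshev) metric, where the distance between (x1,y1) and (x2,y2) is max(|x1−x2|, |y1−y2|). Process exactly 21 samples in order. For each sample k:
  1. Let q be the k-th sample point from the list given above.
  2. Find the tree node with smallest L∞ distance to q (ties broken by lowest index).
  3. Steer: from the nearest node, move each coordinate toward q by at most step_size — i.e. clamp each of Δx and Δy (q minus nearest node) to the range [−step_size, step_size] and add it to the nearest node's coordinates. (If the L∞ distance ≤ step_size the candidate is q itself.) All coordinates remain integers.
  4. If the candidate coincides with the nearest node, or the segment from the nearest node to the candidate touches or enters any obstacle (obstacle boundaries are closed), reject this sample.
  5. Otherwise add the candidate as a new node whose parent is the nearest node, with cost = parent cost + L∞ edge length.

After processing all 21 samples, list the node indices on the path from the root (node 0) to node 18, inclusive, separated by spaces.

1. q=(2,4) nearest=0 d=3 new=(2,3) → add node 1 parent=0 cost=2
2. q=(18,23) nearest=1 d=20 new=(4,5) → add node 2 parent=1 cost=4
3. q=(3,22) nearest=2 d=17 new=(3,7) → add node 3 parent=2 cost=6
4. q=(10,20) nearest=3 d=13 new=(5,9) → add node 4 parent=3 cost=8
5. q=(33,4) nearest=4 d=28 new=(7,7) → add node 5 parent=4 cost=10
6. q=(5,1) nearest=1 d=3 new=(4,1) → add node 6 parent=1 cost=4
7. q=(19,16) nearest=5 d=12 new=(9,9) → add node 7 parent=5 cost=12
8. q=(31,12) nearest=7 d=22 new=(11,11) → add node 8 parent=7 cost=14
9. q=(28,3) nearest=8 d=17 new=(13,9) → add node 9 parent=8 cost=16
10. q=(15,6) nearest=9 d=3 new=(15,7) → add node 10 parent=9 cost=18
11. q=(6,18) nearest=8 d=7 new=(9,13) → add node 11 parent=8 cost=16
12. q=(22,8) nearest=10 d=7 new=(17,8) → add node 12 parent=10 cost=20
13. q=(36,2) nearest=12 d=19 new=(19,6) → add node 13 parent=12 cost=22
14. q=(4,13) nearest=4 d=4 new=(4,11) → add node 14 parent=4 cost=10
15. q=(6,17) nearest=11 d=4 new=(7,15) → add node 15 parent=11 cost=18
16. q=(33,11) nearest=13 d=14 new=(21,8) → add node 16 parent=13 cost=24
17. q=(27,22) nearest=9 d=14 new=(15,11) → add node 17 parent=9 cost=18
18. q=(24,0) nearest=13 d=6 new=(21,4) → add node 18 parent=13 cost=24
19. q=(17,12) nearest=17 d=2 new=(17,12) → add node 19 parent=17 cost=20
20. q=(25,15) nearest=16 d=7 new=(23,10) → add node 20 parent=16 cost=26
21. q=(14,15) nearest=19 d=3 new=(15,14) → blocked by [13,22]×[13,16], reject

Path: 0 1 2 3 4 5 7 8 9 10 12 13 18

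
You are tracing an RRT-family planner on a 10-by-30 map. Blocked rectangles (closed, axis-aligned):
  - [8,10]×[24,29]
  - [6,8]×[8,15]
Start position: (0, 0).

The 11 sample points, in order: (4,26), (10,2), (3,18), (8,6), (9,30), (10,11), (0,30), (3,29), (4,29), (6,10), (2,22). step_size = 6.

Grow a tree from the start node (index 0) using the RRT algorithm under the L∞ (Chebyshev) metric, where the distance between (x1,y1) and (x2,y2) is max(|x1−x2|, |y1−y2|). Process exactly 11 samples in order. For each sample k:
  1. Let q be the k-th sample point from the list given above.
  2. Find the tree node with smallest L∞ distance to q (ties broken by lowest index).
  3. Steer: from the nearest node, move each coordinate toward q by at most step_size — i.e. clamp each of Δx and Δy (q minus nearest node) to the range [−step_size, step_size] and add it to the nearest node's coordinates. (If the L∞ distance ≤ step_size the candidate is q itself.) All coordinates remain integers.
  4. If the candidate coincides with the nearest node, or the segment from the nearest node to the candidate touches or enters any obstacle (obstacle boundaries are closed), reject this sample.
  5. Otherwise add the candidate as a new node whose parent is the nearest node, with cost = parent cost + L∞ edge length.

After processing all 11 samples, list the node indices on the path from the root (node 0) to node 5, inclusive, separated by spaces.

Path: 0 1 4 5

1. q=(4,26) nearest=0 d=26 new=(4,6) → add node 1 parent=0 cost=6
2. q=(10,2) nearest=1 d=6 new=(10,2) → add node 2 parent=1 cost=12
3. q=(3,18) nearest=1 d=12 new=(3,12) → add node 3 parent=1 cost=12
4. q=(8,6) nearest=1 d=4 new=(8,6) → add node 4 parent=1 cost=10
5. q=(9,30) nearest=3 d=18 new=(9,18) → blocked by [6,8]×[8,15], reject
6. q=(10,11) nearest=4 d=5 new=(10,11) → add node 5 parent=4 cost=15
7. q=(0,30) nearest=3 d=18 new=(0,18) → add node 6 parent=3 cost=18
8. q=(3,29) nearest=6 d=11 new=(3,24) → add node 7 parent=6 cost=24
9. q=(4,29) nearest=7 d=5 new=(4,29) → add node 8 parent=7 cost=29
10. q=(6,10) nearest=3 d=3 new=(6,10) → blocked by [6,8]×[8,15], reject
11. q=(2,22) nearest=7 d=2 new=(2,22) → add node 9 parent=7 cost=26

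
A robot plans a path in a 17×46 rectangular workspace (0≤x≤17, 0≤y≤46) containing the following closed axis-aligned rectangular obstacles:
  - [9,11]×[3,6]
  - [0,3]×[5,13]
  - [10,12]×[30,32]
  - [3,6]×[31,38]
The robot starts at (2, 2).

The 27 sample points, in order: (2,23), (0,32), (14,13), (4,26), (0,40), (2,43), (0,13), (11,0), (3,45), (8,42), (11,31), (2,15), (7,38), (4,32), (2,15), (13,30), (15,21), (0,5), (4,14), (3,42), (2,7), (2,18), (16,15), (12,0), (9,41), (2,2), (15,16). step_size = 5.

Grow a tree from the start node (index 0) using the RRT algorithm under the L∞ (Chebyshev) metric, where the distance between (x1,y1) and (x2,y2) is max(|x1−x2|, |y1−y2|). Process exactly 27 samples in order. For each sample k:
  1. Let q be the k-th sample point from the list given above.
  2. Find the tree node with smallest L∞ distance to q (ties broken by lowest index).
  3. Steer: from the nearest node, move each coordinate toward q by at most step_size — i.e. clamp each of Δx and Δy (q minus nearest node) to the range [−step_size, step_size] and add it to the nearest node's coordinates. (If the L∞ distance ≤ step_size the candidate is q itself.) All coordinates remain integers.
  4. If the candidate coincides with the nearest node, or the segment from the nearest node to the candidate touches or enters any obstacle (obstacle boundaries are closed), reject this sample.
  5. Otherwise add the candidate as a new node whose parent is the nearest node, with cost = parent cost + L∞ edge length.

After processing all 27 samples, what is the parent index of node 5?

1. q=(2,23) nearest=0 d=21 new=(2,7) → blocked by [0,3]×[5,13], reject
2. q=(0,32) nearest=0 d=30 new=(0,7) → blocked by [0,3]×[5,13], reject
3. q=(14,13) nearest=0 d=12 new=(7,7) → add node 1 parent=0 cost=5
4. q=(4,26) nearest=1 d=19 new=(4,12) → add node 2 parent=1 cost=10
5. q=(0,40) nearest=2 d=28 new=(0,17) → add node 3 parent=2 cost=15
6. q=(2,43) nearest=3 d=26 new=(2,22) → add node 4 parent=3 cost=20
7. q=(0,13) nearest=2 d=4 new=(0,13) → blocked by [0,3]×[5,13], reject
8. q=(11,0) nearest=1 d=7 new=(11,2) → blocked by [9,11]×[3,6], reject
9. q=(3,45) nearest=4 d=23 new=(3,27) → add node 5 parent=4 cost=25
10. q=(8,42) nearest=5 d=15 new=(8,32) → add node 6 parent=5 cost=30
11. q=(11,31) nearest=6 d=3 new=(11,31) → blocked by [10,12]×[30,32], reject
12. q=(2,15) nearest=3 d=2 new=(2,15) → add node 7 parent=3 cost=17
13. q=(7,38) nearest=6 d=6 new=(7,37) → add node 8 parent=6 cost=35
14. q=(4,32) nearest=6 d=4 new=(4,32) → blocked by [3,6]×[31,38], reject
15. q=(2,15) nearest=7 d=0 → coincident, reject
16. q=(13,30) nearest=6 d=5 new=(13,30) → blocked by [10,12]×[30,32], reject
17. q=(15,21) nearest=2 d=11 new=(9,17) → add node 9 parent=2 cost=15
18. q=(0,5) nearest=0 d=3 new=(0,5) → blocked by [0,3]×[5,13], reject
19. q=(4,14) nearest=2 d=2 new=(4,14) → add node 10 parent=2 cost=12
20. q=(3,42) nearest=8 d=5 new=(3,42) → add node 11 parent=8 cost=40
21. q=(2,7) nearest=0 d=5 new=(2,7) → blocked by [0,3]×[5,13], reject
22. q=(2,18) nearest=3 d=2 new=(2,18) → add node 12 parent=3 cost=17
23. q=(16,15) nearest=9 d=7 new=(14,15) → add node 13 parent=9 cost=20
24. q=(12,0) nearest=1 d=7 new=(12,2) → blocked by [9,11]×[3,6], reject
25. q=(9,41) nearest=8 d=4 new=(9,41) → add node 14 parent=8 cost=39
26. q=(2,2) nearest=0 d=0 → coincident, reject
27. q=(15,16) nearest=13 d=1 new=(15,16) → add node 15 parent=13 cost=21

Parent of node 5: 4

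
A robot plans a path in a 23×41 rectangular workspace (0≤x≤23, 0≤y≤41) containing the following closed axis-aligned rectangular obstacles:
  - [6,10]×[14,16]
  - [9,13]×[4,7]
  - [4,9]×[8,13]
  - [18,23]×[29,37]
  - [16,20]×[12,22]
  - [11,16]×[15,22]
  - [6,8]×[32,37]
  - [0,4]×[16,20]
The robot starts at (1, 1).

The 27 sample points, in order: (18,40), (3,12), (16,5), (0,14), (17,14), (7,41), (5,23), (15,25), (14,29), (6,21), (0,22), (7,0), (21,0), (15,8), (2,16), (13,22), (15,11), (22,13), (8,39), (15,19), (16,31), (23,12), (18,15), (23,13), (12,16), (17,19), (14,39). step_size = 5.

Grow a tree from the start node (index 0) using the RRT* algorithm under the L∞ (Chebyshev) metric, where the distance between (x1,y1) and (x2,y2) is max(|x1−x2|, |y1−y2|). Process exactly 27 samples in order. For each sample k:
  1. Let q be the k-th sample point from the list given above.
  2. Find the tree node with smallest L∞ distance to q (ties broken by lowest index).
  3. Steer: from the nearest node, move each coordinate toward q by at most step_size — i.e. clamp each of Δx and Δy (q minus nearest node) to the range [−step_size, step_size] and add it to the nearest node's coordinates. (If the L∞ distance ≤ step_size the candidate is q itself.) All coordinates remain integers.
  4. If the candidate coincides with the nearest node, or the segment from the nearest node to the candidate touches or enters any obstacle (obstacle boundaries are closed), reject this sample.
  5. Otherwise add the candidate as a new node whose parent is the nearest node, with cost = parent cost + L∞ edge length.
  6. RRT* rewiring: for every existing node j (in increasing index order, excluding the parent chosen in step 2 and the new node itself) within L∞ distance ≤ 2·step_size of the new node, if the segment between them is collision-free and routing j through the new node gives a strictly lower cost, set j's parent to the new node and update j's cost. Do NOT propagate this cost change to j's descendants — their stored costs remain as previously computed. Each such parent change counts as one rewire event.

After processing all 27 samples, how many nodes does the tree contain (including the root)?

Node count: 9

1. q=(18,40) nearest=0 d=39 new=(6,6) → add node 1 parent=0 cost=5
2. q=(3,12) nearest=1 d=6 new=(3,11) → blocked by [4,9]×[8,13], reject
3. q=(16,5) nearest=1 d=10 new=(11,5) → blocked by [9,13]×[4,7], reject
4. q=(0,14) nearest=1 d=8 new=(1,11) → blocked by [4,9]×[8,13], reject
5. q=(17,14) nearest=1 d=11 new=(11,11) → blocked by [4,9]×[8,13], reject
6. q=(7,41) nearest=1 d=35 new=(7,11) → blocked by [4,9]×[8,13], reject
7. q=(5,23) nearest=1 d=17 new=(5,11) → blocked by [4,9]×[8,13], reject
8. q=(15,25) nearest=1 d=19 new=(11,11) → blocked by [4,9]×[8,13], reject
9. q=(14,29) nearest=1 d=23 new=(11,11) → blocked by [4,9]×[8,13], reject
10. q=(6,21) nearest=1 d=15 new=(6,11) → blocked by [4,9]×[8,13], reject
11. q=(0,22) nearest=1 d=16 new=(1,11) → blocked by [4,9]×[8,13], reject
12. q=(7,0) nearest=0 d=6 new=(6,0) → add node 2 parent=0 cost=5
13. q=(21,0) nearest=1 d=15 new=(11,1) → add node 3 parent=1 cost=10
14. q=(15,8) nearest=3 d=7 new=(15,6) → add node 4 parent=3 cost=15
15. q=(2,16) nearest=1 d=10 new=(2,11) → blocked by [4,9]×[8,13], reject
16. q=(13,22) nearest=1 d=16 new=(11,11) → blocked by [4,9]×[8,13], reject
17. q=(15,11) nearest=4 d=5 new=(15,11) → add node 5 parent=4 cost=20
18. q=(22,13) nearest=4 d=7 new=(20,11) → add node 6 parent=4 cost=20
19. q=(8,39) nearest=5 d=28 new=(10,16) → blocked by [6,10]×[14,16], reject
20. q=(15,19) nearest=5 d=8 new=(15,16) → blocked by [11,16]×[15,22], reject
21. q=(16,31) nearest=5 d=20 new=(16,16) → blocked by [16,20]×[12,22], reject
22. q=(23,12) nearest=6 d=3 new=(23,12) → add node 7 parent=6 cost=23
23. q=(18,15) nearest=5 d=4 new=(18,15) → blocked by [16,20]×[12,22], reject
24. q=(23,13) nearest=7 d=1 new=(23,13) → add node 8 parent=7 cost=24
25. q=(12,16) nearest=5 d=5 new=(12,16) → blocked by [11,16]×[15,22], reject
26. q=(17,19) nearest=8 d=6 new=(18,18) → blocked by [16,20]×[12,22], reject
27. q=(14,39) nearest=8 d=26 new=(18,18) → blocked by [16,20]×[12,22], reject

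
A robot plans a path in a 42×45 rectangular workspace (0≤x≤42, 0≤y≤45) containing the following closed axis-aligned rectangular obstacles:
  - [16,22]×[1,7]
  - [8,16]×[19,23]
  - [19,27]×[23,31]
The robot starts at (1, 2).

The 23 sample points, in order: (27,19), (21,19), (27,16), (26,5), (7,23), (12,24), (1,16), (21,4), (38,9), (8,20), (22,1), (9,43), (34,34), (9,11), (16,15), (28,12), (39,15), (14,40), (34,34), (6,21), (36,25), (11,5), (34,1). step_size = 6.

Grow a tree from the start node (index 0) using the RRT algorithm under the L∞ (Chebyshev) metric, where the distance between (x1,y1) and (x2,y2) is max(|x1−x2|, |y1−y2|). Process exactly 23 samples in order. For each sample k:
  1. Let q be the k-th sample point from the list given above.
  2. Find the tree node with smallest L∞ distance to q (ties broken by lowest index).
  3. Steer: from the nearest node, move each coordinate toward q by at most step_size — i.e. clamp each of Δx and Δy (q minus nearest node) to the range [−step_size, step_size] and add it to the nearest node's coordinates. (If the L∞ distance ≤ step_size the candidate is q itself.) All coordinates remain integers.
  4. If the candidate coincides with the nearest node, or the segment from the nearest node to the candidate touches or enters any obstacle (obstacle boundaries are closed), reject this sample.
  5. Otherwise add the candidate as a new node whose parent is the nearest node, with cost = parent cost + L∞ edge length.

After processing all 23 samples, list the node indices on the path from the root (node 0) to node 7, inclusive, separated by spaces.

1. q=(27,19) nearest=0 d=26 new=(7,8) → add node 1 parent=0 cost=6
2. q=(21,19) nearest=1 d=14 new=(13,14) → add node 2 parent=1 cost=12
3. q=(27,16) nearest=2 d=14 new=(19,16) → add node 3 parent=2 cost=18
4. q=(26,5) nearest=3 d=11 new=(25,10) → add node 4 parent=3 cost=24
5. q=(7,23) nearest=2 d=9 new=(7,20) → blocked by [8,16]×[19,23], reject
6. q=(12,24) nearest=3 d=8 new=(13,22) → blocked by [8,16]×[19,23], reject
7. q=(1,16) nearest=1 d=8 new=(1,14) → add node 5 parent=1 cost=12
8. q=(21,4) nearest=4 d=6 new=(21,4) → blocked by [16,22]×[1,7], reject
9. q=(38,9) nearest=4 d=13 new=(31,9) → add node 6 parent=4 cost=30
10. q=(8,20) nearest=2 d=6 new=(8,20) → blocked by [8,16]×[19,23], reject
11. q=(22,1) nearest=4 d=9 new=(22,4) → blocked by [16,22]×[1,7], reject
12. q=(9,43) nearest=3 d=27 new=(13,22) → blocked by [8,16]×[19,23], reject
13. q=(34,34) nearest=3 d=18 new=(25,22) → add node 7 parent=3 cost=24
14. q=(9,11) nearest=1 d=3 new=(9,11) → add node 8 parent=1 cost=9
15. q=(16,15) nearest=2 d=3 new=(16,15) → add node 9 parent=2 cost=15
16. q=(28,12) nearest=4 d=3 new=(28,12) → add node 10 parent=4 cost=27
17. q=(39,15) nearest=6 d=8 new=(37,15) → add node 11 parent=6 cost=36
18. q=(14,40) nearest=7 d=18 new=(19,28) → blocked by [19,27]×[23,31], reject
19. q=(34,34) nearest=7 d=12 new=(31,28) → blocked by [19,27]×[23,31], reject
20. q=(6,21) nearest=2 d=7 new=(7,20) → blocked by [8,16]×[19,23], reject
21. q=(36,25) nearest=11 d=10 new=(36,21) → add node 12 parent=11 cost=42
22. q=(11,5) nearest=1 d=4 new=(11,5) → add node 13 parent=1 cost=10
23. q=(34,1) nearest=6 d=8 new=(34,3) → add node 14 parent=6 cost=36

Path: 0 1 2 3 7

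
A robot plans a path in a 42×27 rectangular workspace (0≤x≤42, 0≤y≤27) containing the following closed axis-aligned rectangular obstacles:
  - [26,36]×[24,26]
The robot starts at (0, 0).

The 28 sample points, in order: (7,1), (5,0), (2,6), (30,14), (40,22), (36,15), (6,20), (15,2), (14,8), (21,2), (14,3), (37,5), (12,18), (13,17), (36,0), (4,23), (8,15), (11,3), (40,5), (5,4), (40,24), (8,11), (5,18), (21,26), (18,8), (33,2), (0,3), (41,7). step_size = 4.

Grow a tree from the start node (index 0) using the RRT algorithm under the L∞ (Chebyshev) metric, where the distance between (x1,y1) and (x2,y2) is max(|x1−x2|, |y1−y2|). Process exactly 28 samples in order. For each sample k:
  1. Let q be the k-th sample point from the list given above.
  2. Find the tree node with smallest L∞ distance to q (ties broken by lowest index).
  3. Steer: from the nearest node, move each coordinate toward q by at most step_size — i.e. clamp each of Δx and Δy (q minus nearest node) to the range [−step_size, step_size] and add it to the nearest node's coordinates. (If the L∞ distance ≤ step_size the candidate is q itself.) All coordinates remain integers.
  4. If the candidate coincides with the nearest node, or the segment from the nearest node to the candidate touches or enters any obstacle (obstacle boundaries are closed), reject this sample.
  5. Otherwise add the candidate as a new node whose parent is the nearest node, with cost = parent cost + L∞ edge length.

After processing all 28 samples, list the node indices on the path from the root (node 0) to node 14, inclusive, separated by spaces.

1. q=(7,1) nearest=0 d=7 new=(4,1) → add node 1 parent=0 cost=4
2. q=(5,0) nearest=1 d=1 new=(5,0) → add node 2 parent=1 cost=5
3. q=(2,6) nearest=1 d=5 new=(2,5) → add node 3 parent=1 cost=8
4. q=(30,14) nearest=2 d=25 new=(9,4) → add node 4 parent=2 cost=9
5. q=(40,22) nearest=4 d=31 new=(13,8) → add node 5 parent=4 cost=13
6. q=(36,15) nearest=5 d=23 new=(17,12) → add node 6 parent=5 cost=17
7. q=(6,20) nearest=6 d=11 new=(13,16) → add node 7 parent=6 cost=21
8. q=(15,2) nearest=4 d=6 new=(13,2) → add node 8 parent=4 cost=13
9. q=(14,8) nearest=5 d=1 new=(14,8) → add node 9 parent=5 cost=14
10. q=(21,2) nearest=9 d=7 new=(18,4) → add node 10 parent=9 cost=18
11. q=(14,3) nearest=8 d=1 new=(14,3) → add node 11 parent=8 cost=14
12. q=(37,5) nearest=10 d=19 new=(22,5) → add node 12 parent=10 cost=22
13. q=(12,18) nearest=7 d=2 new=(12,18) → add node 13 parent=7 cost=23
14. q=(13,17) nearest=7 d=1 new=(13,17) → add node 14 parent=7 cost=22
15. q=(36,0) nearest=12 d=14 new=(26,1) → add node 15 parent=12 cost=26
16. q=(4,23) nearest=13 d=8 new=(8,22) → add node 16 parent=13 cost=27
17. q=(8,15) nearest=13 d=4 new=(8,15) → add node 17 parent=13 cost=27
18. q=(11,3) nearest=4 d=2 new=(11,3) → add node 18 parent=4 cost=11
19. q=(40,5) nearest=15 d=14 new=(30,5) → add node 19 parent=15 cost=30
20. q=(5,4) nearest=1 d=3 new=(5,4) → add node 20 parent=1 cost=7
21. q=(40,24) nearest=12 d=19 new=(26,9) → add node 21 parent=12 cost=26
22. q=(8,11) nearest=17 d=4 new=(8,11) → add node 22 parent=17 cost=31
23. q=(5,18) nearest=17 d=3 new=(5,18) → add node 23 parent=17 cost=30
24. q=(21,26) nearest=13 d=9 new=(16,22) → add node 24 parent=13 cost=27
25. q=(18,8) nearest=6 d=4 new=(18,8) → add node 25 parent=6 cost=21
26. q=(33,2) nearest=19 d=3 new=(33,2) → add node 26 parent=19 cost=33
27. q=(0,3) nearest=3 d=2 new=(0,3) → add node 27 parent=3 cost=10
28. q=(41,7) nearest=26 d=8 new=(37,6) → add node 28 parent=26 cost=37

Path: 0 1 2 4 5 6 7 14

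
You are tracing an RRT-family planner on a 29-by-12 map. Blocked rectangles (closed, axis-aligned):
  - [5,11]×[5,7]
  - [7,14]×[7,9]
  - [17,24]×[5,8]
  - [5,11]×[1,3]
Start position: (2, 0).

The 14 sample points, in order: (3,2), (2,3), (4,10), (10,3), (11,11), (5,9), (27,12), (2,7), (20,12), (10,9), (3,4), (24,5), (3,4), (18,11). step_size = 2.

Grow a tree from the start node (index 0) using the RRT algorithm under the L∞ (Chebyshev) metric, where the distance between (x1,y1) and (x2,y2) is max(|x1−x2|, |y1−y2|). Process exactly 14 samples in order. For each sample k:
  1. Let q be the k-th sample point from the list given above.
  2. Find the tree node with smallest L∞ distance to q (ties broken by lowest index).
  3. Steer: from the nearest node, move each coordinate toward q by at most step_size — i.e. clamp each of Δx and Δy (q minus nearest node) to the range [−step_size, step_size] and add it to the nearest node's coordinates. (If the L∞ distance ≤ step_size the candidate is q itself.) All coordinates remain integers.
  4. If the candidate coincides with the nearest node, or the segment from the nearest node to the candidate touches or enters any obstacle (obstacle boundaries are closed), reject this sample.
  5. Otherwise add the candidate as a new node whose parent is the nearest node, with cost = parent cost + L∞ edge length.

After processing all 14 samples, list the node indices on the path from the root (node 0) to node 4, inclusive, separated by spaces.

Path: 0 1 2 3 4

1. q=(3,2) nearest=0 d=2 new=(3,2) → add node 1 parent=0 cost=2
2. q=(2,3) nearest=1 d=1 new=(2,3) → add node 2 parent=1 cost=3
3. q=(4,10) nearest=2 d=7 new=(4,5) → add node 3 parent=2 cost=5
4. q=(10,3) nearest=3 d=6 new=(6,3) → blocked by [5,11]×[1,3], reject
5. q=(11,11) nearest=3 d=7 new=(6,7) → blocked by [5,11]×[5,7], reject
6. q=(5,9) nearest=3 d=4 new=(5,7) → blocked by [5,11]×[5,7], reject
7. q=(27,12) nearest=3 d=23 new=(6,7) → blocked by [5,11]×[5,7], reject
8. q=(2,7) nearest=3 d=2 new=(2,7) → add node 4 parent=3 cost=7
9. q=(20,12) nearest=3 d=16 new=(6,7) → blocked by [5,11]×[5,7], reject
10. q=(10,9) nearest=3 d=6 new=(6,7) → blocked by [5,11]×[5,7], reject
11. q=(3,4) nearest=2 d=1 new=(3,4) → add node 5 parent=2 cost=4
12. q=(24,5) nearest=3 d=20 new=(6,5) → blocked by [5,11]×[5,7], reject
13. q=(3,4) nearest=5 d=0 → coincident, reject
14. q=(18,11) nearest=3 d=14 new=(6,7) → blocked by [5,11]×[5,7], reject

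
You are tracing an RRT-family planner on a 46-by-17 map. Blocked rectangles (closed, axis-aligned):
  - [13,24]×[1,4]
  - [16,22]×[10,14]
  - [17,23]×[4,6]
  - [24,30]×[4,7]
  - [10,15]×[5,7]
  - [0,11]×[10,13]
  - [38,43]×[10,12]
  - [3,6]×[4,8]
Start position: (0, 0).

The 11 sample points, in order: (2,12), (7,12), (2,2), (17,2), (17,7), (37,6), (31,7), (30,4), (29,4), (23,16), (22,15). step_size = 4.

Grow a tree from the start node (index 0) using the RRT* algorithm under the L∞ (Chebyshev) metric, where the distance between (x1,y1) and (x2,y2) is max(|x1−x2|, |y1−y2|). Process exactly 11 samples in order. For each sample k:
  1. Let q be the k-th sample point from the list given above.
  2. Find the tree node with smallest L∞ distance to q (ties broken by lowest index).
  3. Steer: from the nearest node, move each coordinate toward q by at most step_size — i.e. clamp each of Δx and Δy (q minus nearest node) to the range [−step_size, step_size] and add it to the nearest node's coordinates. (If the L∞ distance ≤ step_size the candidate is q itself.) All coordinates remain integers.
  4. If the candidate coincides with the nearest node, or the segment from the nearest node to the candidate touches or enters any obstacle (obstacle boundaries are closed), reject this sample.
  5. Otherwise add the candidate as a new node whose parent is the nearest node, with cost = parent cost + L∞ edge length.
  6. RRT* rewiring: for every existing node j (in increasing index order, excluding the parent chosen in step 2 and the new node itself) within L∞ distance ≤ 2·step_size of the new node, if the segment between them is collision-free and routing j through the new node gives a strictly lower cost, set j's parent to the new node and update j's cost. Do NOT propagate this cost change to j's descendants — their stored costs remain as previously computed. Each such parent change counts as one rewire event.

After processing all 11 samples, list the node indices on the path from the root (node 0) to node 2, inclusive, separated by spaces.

1. q=(2,12) nearest=0 d=12 new=(2,4) → add node 1 parent=0 cost=4
2. q=(7,12) nearest=1 d=8 new=(6,8) → blocked by [3,6]×[4,8], reject
3. q=(2,2) nearest=0 d=2 new=(2,2) → add node 2 parent=0 cost=2
4. q=(17,2) nearest=1 d=15 new=(6,2) → add node 3 parent=1 cost=8
5. q=(17,7) nearest=3 d=11 new=(10,6) → blocked by [10,15]×[5,7], reject
6. q=(37,6) nearest=3 d=31 new=(10,6) → blocked by [10,15]×[5,7], reject
7. q=(31,7) nearest=3 d=25 new=(10,6) → blocked by [10,15]×[5,7], reject
8. q=(30,4) nearest=3 d=24 new=(10,4) → add node 4 parent=3 cost=12
9. q=(29,4) nearest=4 d=19 new=(14,4) → blocked by [13,24]×[1,4], reject
10. q=(23,16) nearest=4 d=13 new=(14,8) → blocked by [10,15]×[5,7], reject
11. q=(22,15) nearest=4 d=12 new=(14,8) → blocked by [10,15]×[5,7], reject

Path: 0 2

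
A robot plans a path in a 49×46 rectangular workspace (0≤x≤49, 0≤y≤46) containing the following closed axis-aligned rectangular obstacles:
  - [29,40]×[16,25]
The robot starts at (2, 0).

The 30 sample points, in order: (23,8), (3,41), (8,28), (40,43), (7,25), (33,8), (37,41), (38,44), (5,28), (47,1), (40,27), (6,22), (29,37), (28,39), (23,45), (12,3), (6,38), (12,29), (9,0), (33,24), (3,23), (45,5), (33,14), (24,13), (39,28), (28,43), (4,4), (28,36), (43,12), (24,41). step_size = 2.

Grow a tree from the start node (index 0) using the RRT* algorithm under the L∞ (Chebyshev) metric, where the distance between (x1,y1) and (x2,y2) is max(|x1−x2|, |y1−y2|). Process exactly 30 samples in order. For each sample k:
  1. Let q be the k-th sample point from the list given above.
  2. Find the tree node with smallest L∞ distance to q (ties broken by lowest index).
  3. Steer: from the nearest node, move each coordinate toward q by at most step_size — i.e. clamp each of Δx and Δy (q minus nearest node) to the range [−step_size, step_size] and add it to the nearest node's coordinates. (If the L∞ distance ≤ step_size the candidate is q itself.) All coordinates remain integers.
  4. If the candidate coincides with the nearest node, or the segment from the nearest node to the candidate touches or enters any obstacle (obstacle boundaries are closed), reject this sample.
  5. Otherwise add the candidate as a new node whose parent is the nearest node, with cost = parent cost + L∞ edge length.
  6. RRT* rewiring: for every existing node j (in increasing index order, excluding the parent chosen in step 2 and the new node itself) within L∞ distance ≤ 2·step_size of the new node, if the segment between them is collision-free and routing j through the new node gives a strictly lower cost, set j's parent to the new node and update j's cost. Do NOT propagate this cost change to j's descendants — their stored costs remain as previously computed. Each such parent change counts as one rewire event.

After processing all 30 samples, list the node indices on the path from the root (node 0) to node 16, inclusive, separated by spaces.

1. q=(23,8) nearest=0 d=21 new=(4,2) → add node 1 parent=0 cost=2
2. q=(3,41) nearest=1 d=39 new=(3,4) → add node 2 parent=1 cost=4
3. q=(8,28) nearest=2 d=24 new=(5,6) → add node 3 parent=2 cost=6
4. q=(40,43) nearest=3 d=37 new=(7,8) → add node 4 parent=3 cost=8
5. q=(7,25) nearest=4 d=17 new=(7,10) → add node 5 parent=4 cost=10
6. q=(33,8) nearest=4 d=26 new=(9,8) → add node 6 parent=4 cost=10
7. q=(37,41) nearest=5 d=31 new=(9,12) → add node 7 parent=5 cost=12
8. q=(38,44) nearest=7 d=32 new=(11,14) → add node 8 parent=7 cost=14
9. q=(5,28) nearest=8 d=14 new=(9,16) → add node 9 parent=8 cost=16
10. q=(47,1) nearest=8 d=36 new=(13,12) → add node 10 parent=8 cost=16
11. q=(40,27) nearest=10 d=27 new=(15,14) → add node 11 parent=10 cost=18
12. q=(6,22) nearest=9 d=6 new=(7,18) → add node 12 parent=9 cost=18
13. q=(29,37) nearest=9 d=21 new=(11,18) → add node 13 parent=9 cost=18
14. q=(28,39) nearest=12 d=21 new=(9,20) → add node 14 parent=12 cost=20
15. q=(23,45) nearest=14 d=25 new=(11,22) → add node 15 parent=14 cost=22
16. q=(12,3) nearest=4 d=5 new=(9,6) → add node 16 parent=4 cost=10
17. q=(6,38) nearest=15 d=16 new=(9,24) → add node 17 parent=15 cost=24
18. q=(12,29) nearest=17 d=5 new=(11,26) → add node 18 parent=17 cost=26
19. q=(9,0) nearest=1 d=5 new=(6,0) → add node 19 parent=1 cost=4
20. q=(33,24) nearest=11 d=18 new=(17,16) → add node 20 parent=11 cost=20
21. q=(3,23) nearest=12 d=5 new=(5,20) → add node 21 parent=12 cost=20
22. q=(45,5) nearest=20 d=28 new=(19,14) → add node 22 parent=20 cost=22
23. q=(33,14) nearest=22 d=14 new=(21,14) → add node 23 parent=22 cost=24
24. q=(24,13) nearest=23 d=3 new=(23,13) → add node 24 parent=23 cost=26
25. q=(39,28) nearest=24 d=16 new=(25,15) → add node 25 parent=24 cost=28
26. q=(28,43) nearest=18 d=17 new=(13,28) → add node 26 parent=18 cost=28
27. q=(4,4) nearest=2 d=1 new=(4,4) → add node 27 parent=2 cost=5
28. q=(28,36) nearest=26 d=15 new=(15,30) → add node 28 parent=26 cost=30
29. q=(43,12) nearest=25 d=18 new=(27,13) → add node 29 parent=25 cost=30
30. q=(24,41) nearest=28 d=11 new=(17,32) → add node 30 parent=28 cost=32

Path: 0 1 2 3 4 16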